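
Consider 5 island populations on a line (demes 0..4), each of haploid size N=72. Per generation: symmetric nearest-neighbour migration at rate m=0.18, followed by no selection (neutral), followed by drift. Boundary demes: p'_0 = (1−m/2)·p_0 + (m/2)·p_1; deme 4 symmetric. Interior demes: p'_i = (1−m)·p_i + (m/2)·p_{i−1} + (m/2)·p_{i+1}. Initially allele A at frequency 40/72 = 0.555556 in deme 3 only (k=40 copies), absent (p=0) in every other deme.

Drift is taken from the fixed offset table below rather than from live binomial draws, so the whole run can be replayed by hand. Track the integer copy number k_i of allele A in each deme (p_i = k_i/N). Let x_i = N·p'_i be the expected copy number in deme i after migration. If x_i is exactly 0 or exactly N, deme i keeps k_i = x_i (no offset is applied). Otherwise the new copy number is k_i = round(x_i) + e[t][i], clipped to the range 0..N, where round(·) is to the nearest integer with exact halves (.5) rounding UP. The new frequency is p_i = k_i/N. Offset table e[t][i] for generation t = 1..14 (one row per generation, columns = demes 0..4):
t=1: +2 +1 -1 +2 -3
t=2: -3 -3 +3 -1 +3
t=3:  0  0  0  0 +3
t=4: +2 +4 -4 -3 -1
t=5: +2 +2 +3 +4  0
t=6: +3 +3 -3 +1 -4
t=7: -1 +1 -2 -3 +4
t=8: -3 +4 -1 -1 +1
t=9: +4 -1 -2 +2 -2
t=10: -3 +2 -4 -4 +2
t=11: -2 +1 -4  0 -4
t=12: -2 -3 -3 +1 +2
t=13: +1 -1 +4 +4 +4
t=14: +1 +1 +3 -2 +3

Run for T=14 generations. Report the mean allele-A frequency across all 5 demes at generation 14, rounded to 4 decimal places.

t=0: k=[0 0 0 40 0]
t=1: x=[0.0000 0.0000 3.6000 32.8000 3.6000] k=[0 0 3 35 1]
t=2: x=[0.0000 0.2700 5.6100 29.0600 4.0600] k=[0 0 9 28 7]
t=3: x=[0.0000 0.8100 9.9000 24.4000 8.8900] k=[0 1 10 24 12]
t=4: x=[0.0900 1.7200 10.4500 21.6600 13.0800] k=[2 6 6 19 12]
t=5: x=[2.3600 5.6400 7.1700 17.2000 12.6300] k=[4 8 10 21 13]
t=6: x=[4.3600 7.8200 10.8100 19.2900 13.7200] k=[7 11 8 20 10]
t=7: x=[7.3600 10.3700 9.3500 18.0200 10.9000] k=[6 11 7 15 15]
t=8: x=[6.4500 10.1900 8.0800 14.2800 15.0000] k=[3 14 7 13 16]
t=9: x=[3.9900 12.3800 8.1700 12.7300 15.7300] k=[8 11 6 15 14]
t=10: x=[8.2700 10.2800 7.2600 14.1000 14.0900] k=[5 12 3 10 16]
t=11: x=[5.6300 10.5600 4.4400 9.9100 15.4600] k=[4 12 0 10 11]
t=12: x=[4.7200 10.2000 1.9800 9.1900 10.9100] k=[3 7 0 10 13]
t=13: x=[3.3600 6.0100 1.5300 9.3700 12.7300] k=[4 5 6 13 17]
t=14: x=[4.0900 5.0000 6.5400 12.7300 16.6400] k=[5 6 10 11 20]

0.1444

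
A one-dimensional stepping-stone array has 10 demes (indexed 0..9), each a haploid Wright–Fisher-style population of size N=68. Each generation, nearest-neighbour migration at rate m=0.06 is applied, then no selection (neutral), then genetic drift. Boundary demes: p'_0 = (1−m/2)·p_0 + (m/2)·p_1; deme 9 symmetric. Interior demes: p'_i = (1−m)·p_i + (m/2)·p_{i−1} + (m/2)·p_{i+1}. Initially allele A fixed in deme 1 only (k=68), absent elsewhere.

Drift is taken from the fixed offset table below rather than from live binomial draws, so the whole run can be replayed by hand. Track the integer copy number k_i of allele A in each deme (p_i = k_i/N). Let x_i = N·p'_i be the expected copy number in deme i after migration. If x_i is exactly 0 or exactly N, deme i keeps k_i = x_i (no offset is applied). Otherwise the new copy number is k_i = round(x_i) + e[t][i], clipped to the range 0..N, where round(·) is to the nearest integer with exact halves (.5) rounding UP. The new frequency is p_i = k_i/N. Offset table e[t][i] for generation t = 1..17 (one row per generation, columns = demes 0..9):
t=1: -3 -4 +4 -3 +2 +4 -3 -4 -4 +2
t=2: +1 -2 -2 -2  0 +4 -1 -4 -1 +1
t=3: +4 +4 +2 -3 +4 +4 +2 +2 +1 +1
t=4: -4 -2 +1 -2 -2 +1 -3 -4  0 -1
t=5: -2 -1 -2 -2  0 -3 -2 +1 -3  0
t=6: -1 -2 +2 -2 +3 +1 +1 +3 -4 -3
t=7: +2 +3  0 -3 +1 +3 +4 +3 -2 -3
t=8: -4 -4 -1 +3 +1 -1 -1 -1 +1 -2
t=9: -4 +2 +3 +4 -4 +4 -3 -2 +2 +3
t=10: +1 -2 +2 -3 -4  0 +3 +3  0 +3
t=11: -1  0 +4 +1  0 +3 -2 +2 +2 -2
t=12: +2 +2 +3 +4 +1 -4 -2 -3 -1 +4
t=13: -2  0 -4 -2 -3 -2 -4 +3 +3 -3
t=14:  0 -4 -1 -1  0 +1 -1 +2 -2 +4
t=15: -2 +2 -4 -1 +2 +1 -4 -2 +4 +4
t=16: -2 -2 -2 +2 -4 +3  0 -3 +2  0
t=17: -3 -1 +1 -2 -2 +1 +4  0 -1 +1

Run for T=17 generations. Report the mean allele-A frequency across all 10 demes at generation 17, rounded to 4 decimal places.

0.0809

t=0: k=[0 68 0 0 0 0 0 0 0 0]
t=1: x=[2.0400 63.9200 2.0400 0.0000 0.0000 0.0000 0.0000 0.0000 0.0000 0.0000] k=[0 60 6 0 0 0 0 0 0 0]
t=2: x=[1.8000 56.5800 7.4400 0.1800 0.0000 0.0000 0.0000 0.0000 0.0000 0.0000] k=[3 55 5 0 0 0 0 0 0 0]
t=3: x=[4.5600 51.9400 6.3500 0.1500 0.0000 0.0000 0.0000 0.0000 0.0000 0.0000] k=[9 56 8 0 0 0 0 0 0 0]
t=4: x=[10.4100 53.1500 9.2000 0.2400 0.0000 0.0000 0.0000 0.0000 0.0000 0.0000] k=[6 51 10 0 0 0 0 0 0 0]
t=5: x=[7.3500 48.4200 10.9300 0.3000 0.0000 0.0000 0.0000 0.0000 0.0000 0.0000] k=[5 47 9 0 0 0 0 0 0 0]
t=6: x=[6.2600 44.6000 9.8700 0.2700 0.0000 0.0000 0.0000 0.0000 0.0000 0.0000] k=[5 43 12 0 0 0 0 0 0 0]
t=7: x=[6.1400 40.9300 12.5700 0.3600 0.0000 0.0000 0.0000 0.0000 0.0000 0.0000] k=[8 44 13 0 0 0 0 0 0 0]
t=8: x=[9.0800 41.9900 13.5400 0.3900 0.0000 0.0000 0.0000 0.0000 0.0000 0.0000] k=[5 38 13 3 0 0 0 0 0 0]
t=9: x=[5.9900 36.2600 13.4500 3.2100 0.0900 0.0000 0.0000 0.0000 0.0000 0.0000] k=[2 38 16 7 0 0 0 0 0 0]
t=10: x=[3.0800 36.2600 16.3900 7.0600 0.2100 0.0000 0.0000 0.0000 0.0000 0.0000] k=[4 34 18 4 0 0 0 0 0 0]
t=11: x=[4.9000 32.6200 18.0600 4.3000 0.1200 0.0000 0.0000 0.0000 0.0000 0.0000] k=[4 33 22 5 0 0 0 0 0 0]
t=12: x=[4.8700 31.8000 21.8200 5.3600 0.1500 0.0000 0.0000 0.0000 0.0000 0.0000] k=[7 34 25 9 1 0 0 0 0 0]
t=13: x=[7.8100 32.9200 24.7900 9.2400 1.2100 0.0300 0.0000 0.0000 0.0000 0.0000] k=[6 33 21 7 0 0 0 0 0 0]
t=14: x=[6.8100 31.8300 20.9400 7.2100 0.2100 0.0000 0.0000 0.0000 0.0000 0.0000] k=[7 28 20 6 0 0 0 0 0 0]
t=15: x=[7.6300 27.1300 19.8200 6.2400 0.1800 0.0000 0.0000 0.0000 0.0000 0.0000] k=[6 29 16 5 2 0 0 0 0 0]
t=16: x=[6.6900 27.9200 16.0600 5.2400 2.0300 0.0600 0.0000 0.0000 0.0000 0.0000] k=[5 26 14 7 0 3 0 0 0 0]
t=17: x=[5.6300 25.0100 14.1500 7.0000 0.3000 2.8200 0.0900 0.0000 0.0000 0.0000] k=[3 24 15 5 0 4 4 0 0 0]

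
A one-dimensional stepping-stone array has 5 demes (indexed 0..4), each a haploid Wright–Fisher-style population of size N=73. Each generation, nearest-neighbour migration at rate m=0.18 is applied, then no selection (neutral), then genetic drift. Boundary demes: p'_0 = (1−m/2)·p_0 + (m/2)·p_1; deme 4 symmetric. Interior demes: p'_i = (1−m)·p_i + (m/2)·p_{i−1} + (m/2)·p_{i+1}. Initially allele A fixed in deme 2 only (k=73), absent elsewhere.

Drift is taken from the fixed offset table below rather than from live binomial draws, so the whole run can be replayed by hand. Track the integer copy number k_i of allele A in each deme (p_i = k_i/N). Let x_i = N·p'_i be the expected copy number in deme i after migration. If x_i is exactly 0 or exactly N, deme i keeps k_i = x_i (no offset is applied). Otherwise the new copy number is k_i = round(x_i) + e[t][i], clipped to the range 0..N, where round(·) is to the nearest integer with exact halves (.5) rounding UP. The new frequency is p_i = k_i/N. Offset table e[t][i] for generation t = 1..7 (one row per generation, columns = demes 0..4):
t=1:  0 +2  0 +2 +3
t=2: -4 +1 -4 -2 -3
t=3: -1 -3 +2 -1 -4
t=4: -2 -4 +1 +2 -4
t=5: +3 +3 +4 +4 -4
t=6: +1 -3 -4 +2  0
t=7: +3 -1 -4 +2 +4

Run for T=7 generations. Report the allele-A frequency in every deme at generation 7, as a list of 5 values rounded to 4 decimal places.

[0.1370, 0.1918, 0.3288, 0.3288, 0.1096]

t=0: k=[0 0 73 0 0]
t=1: x=[0.0000 6.5700 59.8600 6.5700 0.0000] k=[0 9 60 9 0]
t=2: x=[0.8100 12.7800 50.8200 12.7800 0.8100] k=[0 14 47 11 0]
t=3: x=[1.2600 15.7100 40.7900 13.2500 0.9900] k=[0 13 43 12 0]
t=4: x=[1.1700 14.5300 37.5100 13.7100 1.0800] k=[0 11 39 16 0]
t=5: x=[0.9900 12.5300 34.4100 16.6300 1.4400] k=[4 16 38 21 0]
t=6: x=[5.0800 16.9000 34.4900 20.6400 1.8900] k=[6 14 30 23 2]
t=7: x=[6.7200 14.7200 27.9300 21.7400 3.8900] k=[10 14 24 24 8]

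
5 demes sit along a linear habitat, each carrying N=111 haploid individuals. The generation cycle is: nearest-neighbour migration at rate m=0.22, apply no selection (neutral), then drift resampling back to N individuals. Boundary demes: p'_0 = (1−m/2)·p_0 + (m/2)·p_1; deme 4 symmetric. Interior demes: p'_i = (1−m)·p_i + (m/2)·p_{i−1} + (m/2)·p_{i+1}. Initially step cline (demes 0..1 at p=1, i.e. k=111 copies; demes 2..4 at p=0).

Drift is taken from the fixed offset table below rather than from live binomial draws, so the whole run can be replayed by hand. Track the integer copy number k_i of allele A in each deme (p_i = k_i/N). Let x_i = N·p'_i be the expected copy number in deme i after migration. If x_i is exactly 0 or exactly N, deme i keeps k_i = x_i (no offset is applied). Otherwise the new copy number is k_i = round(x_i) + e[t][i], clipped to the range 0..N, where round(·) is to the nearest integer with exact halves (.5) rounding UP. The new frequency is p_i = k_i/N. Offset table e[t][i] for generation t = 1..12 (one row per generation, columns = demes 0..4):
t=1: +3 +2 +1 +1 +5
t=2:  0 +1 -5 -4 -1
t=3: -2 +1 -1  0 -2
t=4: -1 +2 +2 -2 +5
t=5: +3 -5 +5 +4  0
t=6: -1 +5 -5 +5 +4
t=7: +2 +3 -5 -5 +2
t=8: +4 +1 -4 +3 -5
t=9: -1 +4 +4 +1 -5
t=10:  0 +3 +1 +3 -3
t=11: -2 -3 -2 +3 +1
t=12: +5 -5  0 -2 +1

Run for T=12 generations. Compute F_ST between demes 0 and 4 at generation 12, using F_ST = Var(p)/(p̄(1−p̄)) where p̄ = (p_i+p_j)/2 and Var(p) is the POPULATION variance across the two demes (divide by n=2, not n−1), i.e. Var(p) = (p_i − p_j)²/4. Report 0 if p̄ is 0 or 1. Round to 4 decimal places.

0.6175

t=0: k=[111 111 0 0 0]
t=1: x=[111.0000 98.7900 12.2100 0.0000 0.0000] k=[111 101 13 0 0]
t=2: x=[109.9000 92.4200 21.2500 1.4300 0.0000] k=[110 93 16 0 0]
t=3: x=[108.1300 86.4000 22.7100 1.7600 0.0000] k=[106 87 22 2 0]
t=4: x=[103.9100 81.9400 26.9500 3.9800 0.2200] k=[103 84 29 2 5]
t=5: x=[100.9100 80.0400 32.0800 5.3000 4.6700] k=[104 75 37 9 5]
t=6: x=[100.8100 74.0100 38.1000 11.6400 5.4400] k=[100 79 33 17 9]
t=7: x=[97.6900 76.2500 36.3000 17.8800 9.8800] k=[100 79 31 13 12]
t=8: x=[97.6900 76.0300 34.3000 14.8700 12.1100] k=[102 77 30 18 7]
t=9: x=[99.2500 74.5800 33.8500 18.1100 8.2100] k=[98 79 38 19 3]
t=10: x=[95.9100 76.5800 40.4200 19.3300 4.7600] k=[96 80 41 22 2]
t=11: x=[94.2400 77.4700 43.2000 21.8900 4.2000] k=[92 74 41 25 5]
t=12: x=[90.0200 72.3500 42.8700 24.5600 7.2000] k=[95 67 43 23 8]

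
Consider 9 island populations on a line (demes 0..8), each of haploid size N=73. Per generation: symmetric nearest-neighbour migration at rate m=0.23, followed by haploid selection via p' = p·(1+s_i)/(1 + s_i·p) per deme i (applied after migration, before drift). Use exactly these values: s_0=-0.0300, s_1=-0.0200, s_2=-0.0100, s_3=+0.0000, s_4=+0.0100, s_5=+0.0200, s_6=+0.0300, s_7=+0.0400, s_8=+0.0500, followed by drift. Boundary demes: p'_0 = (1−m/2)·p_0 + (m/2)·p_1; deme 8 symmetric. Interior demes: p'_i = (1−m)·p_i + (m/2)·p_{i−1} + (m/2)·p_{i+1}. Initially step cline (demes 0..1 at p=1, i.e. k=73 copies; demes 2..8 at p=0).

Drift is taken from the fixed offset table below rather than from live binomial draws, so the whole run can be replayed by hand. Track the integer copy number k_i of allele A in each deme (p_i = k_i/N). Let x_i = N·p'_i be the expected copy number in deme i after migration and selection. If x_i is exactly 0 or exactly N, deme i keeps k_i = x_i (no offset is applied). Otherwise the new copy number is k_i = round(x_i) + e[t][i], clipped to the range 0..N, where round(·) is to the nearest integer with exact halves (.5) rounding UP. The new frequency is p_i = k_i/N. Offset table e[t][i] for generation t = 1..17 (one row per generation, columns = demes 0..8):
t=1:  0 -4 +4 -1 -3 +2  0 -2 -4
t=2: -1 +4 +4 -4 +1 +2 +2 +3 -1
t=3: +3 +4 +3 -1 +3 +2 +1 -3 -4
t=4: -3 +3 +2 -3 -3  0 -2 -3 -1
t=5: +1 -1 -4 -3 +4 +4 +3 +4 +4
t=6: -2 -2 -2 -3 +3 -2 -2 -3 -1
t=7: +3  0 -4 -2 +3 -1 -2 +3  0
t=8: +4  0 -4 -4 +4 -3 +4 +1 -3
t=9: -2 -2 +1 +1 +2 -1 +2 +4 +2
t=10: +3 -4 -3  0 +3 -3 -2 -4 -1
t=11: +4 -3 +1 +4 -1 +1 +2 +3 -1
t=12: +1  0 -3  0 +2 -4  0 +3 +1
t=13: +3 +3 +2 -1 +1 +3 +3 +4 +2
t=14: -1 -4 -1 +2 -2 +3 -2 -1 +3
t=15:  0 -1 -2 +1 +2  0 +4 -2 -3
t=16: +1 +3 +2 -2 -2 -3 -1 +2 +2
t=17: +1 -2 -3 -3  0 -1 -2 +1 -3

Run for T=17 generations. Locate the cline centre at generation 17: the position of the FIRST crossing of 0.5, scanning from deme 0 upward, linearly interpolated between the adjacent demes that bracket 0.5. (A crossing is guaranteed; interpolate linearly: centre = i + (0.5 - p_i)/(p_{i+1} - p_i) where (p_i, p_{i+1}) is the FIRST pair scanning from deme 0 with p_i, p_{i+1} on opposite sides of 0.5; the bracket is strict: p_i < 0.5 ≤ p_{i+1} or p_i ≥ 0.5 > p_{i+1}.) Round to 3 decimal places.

t=0: k=[73 73 0 0 0 0 0 0 0]
t=1: x=[73.0000 64.4537 8.3206 0.0000 0.0000 0.0000 0.0000 0.0000 0.0000] k=[73 60 12 0 0 0 0 0 0]
t=2: x=[71.4597 55.7098 16.0140 1.3800 0.0000 0.0000 0.0000 0.0000 0.0000] k=[70 60 20 0 0 0 0 0 0]
t=3: x=[68.7292 56.2911 22.1446 2.3000 0.0000 0.0000 0.0000 0.0000 0.0000] k=[72 60 25 1 0 0 0 0 0]
t=4: x=[70.5489 57.1052 26.0962 3.6450 0.1161 0.0000 0.0000 0.0000 0.0000] k=[68 60 28 1 0 0 0 0 0]
t=5: x=[66.9122 56.9889 28.4004 3.9900 0.1161 0.0000 0.0000 0.0000 0.0000] k=[68 56 24 1 4 0 0 0 0]
t=6: x=[66.4404 53.4118 24.8699 3.9900 3.2255 0.4691 0.0000 0.0000 0.0000] k=[64 51 23 1 6 0 0 0 0]
t=7: x=[62.2283 48.9503 23.5295 4.1050 4.7793 0.7037 0.0000 0.0000 0.0000] k=[65 49 20 2 8 0 0 0 0]
t=8: x=[62.8978 47.1688 21.1139 4.7600 6.4483 0.9382 0.0000 0.0000 0.0000] k=[67 47 17 1 10 0 0 0 0]
t=9: x=[64.4733 45.5046 18.4710 3.8750 7.8847 1.1726 0.0000 0.0000 0.0000] k=[62 44 19 5 10 0 0 0 0]
t=10: x=[59.6000 42.8381 20.1182 7.1850 8.3483 1.1726 0.0000 0.0000 0.0000] k=[63 39 17 7 11 0 0 0 0]
t=11: x=[59.9161 38.8631 18.2421 8.6100 9.3559 1.2899 0.0000 0.0000 0.0000] k=[64 36 19 13 8 2 0 0 0]
t=12: x=[60.4669 36.8964 20.1182 13.1150 7.9553 2.5075 0.2369 0.0000 0.0000] k=[61 37 17 13 10 0 0 0 0]
t=13: x=[57.8781 37.0915 18.6999 13.1150 9.2753 1.1726 0.0000 0.0000 0.0000] k=[61 40 21 12 10 4 0 0 0]
t=14: x=[58.2294 39.8648 21.9952 12.8050 9.6228 4.3096 0.4737 0.0000 0.0000] k=[57 36 21 15 8 7 0 0 0]
t=15: x=[54.1624 36.3213 21.8807 14.8850 8.7665 6.4251 0.8289 0.0000 0.0000] k=[54 35 20 16 11 6 5 0 0]
t=16: x=[51.3541 35.0917 21.1139 15.8850 11.0933 6.5776 4.6675 0.5978 0.0000] k=[52 38 23 14 9 4 4 3 0]
t=17: x=[49.9119 37.5167 23.5295 14.4600 9.0788 4.6607 3.9952 2.8764 0.3622] k=[51 36 21 11 9 4 2 4 0]

0.967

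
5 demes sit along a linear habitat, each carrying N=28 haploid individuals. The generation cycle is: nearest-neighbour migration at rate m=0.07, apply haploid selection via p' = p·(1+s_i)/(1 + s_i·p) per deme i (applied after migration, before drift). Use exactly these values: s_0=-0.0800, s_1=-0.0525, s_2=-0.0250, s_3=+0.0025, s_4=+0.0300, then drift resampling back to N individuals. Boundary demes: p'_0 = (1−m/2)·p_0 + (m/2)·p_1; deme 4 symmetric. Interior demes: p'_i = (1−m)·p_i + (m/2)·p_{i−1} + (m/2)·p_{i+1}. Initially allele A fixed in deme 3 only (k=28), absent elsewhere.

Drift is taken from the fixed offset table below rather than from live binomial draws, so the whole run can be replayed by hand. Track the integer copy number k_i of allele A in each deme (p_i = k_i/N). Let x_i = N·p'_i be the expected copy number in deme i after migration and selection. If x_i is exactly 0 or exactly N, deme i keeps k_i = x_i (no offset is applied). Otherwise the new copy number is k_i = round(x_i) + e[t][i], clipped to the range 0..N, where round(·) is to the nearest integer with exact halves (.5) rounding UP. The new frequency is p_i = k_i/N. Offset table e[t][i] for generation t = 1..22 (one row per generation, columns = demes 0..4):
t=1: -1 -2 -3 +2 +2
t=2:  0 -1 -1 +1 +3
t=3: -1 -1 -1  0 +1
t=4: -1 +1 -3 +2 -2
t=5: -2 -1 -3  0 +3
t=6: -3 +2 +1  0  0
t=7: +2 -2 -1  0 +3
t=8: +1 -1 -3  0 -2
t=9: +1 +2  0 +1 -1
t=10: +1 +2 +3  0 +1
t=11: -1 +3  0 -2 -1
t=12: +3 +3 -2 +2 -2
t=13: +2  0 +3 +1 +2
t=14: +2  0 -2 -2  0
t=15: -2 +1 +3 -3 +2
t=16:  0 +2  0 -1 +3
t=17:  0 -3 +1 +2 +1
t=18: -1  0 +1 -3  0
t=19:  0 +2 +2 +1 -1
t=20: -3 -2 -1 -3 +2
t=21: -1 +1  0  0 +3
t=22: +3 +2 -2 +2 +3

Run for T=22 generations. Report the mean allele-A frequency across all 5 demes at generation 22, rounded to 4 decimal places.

t=0: k=[0 0 0 28 0]
t=1: x=[0.0000 0.0000 0.9563 26.0445 1.0083] k=[0 0 0 28 3]
t=2: x=[0.0000 0.0000 0.9563 26.1493 3.9747] k=[0 0 0 27 7]
t=3: x=[0.0000 0.0000 0.9222 25.3610 7.8661] k=[0 0 0 25 9]
t=4: x=[0.0000 0.0000 0.8538 23.5743 9.7470] k=[0 0 0 26 8]
t=5: x=[0.0000 0.0000 0.8880 24.4677 8.8075] k=[0 0 0 24 12]
t=6: x=[0.0000 0.0000 0.8196 22.7507 12.6246] k=[0 0 2 23 13]
t=7: x=[0.0000 0.0663 2.6046 21.9269 13.5566] k=[0 0 2 22 17]
t=8: x=[0.0000 0.0663 2.5703 21.1379 17.3706] k=[0 0 0 21 15]
t=9: x=[0.0000 0.0000 0.7171 20.0692 15.4151] k=[0 0 1 21 14]
t=10: x=[0.0000 0.0332 1.6258 20.0692 14.4518] k=[0 2 5 20 15]
t=11: x=[0.0644 1.9355 5.3102 19.3150 15.3802] k=[0 5 5 17 14]
t=12: x=[0.1611 4.6134 5.3102 16.4919 14.3119] k=[3 8 3 18 12]
t=13: x=[2.9477 7.3539 3.6195 17.2815 12.4139] k=[5 7 7 18 14]
t=14: x=[4.7330 6.6526 7.2482 17.4914 14.3468] k=[7 7 5 15 14]
t=15: x=[6.5714 6.6526 5.3102 14.6324 14.2419] k=[5 8 8 12 16]
t=16: x=[4.7661 7.5929 7.9946 12.0171 16.0628] k=[5 10 8 11 19]
t=17: x=[4.8325 9.4151 8.0292 11.1918 18.9025] k=[5 6 9 13 20]
t=18: x=[4.6998 5.8175 8.8808 13.1224 19.9259] k=[4 6 10 10 20]
t=19: x=[3.7885 5.8175 9.6989 10.3663 19.8222] k=[4 8 12 11 19]
t=20: x=[3.8544 7.6954 11.6524 11.3318 18.9025] k=[1 6 11 8 21]
t=21: x=[1.0846 5.7497 10.5530 8.5748 20.7056] k=[0 7 11 9 24]
t=22: x=[0.2256 6.6186 10.6226 9.6108 23.5860] k=[3 9 9 12 27]

0.4286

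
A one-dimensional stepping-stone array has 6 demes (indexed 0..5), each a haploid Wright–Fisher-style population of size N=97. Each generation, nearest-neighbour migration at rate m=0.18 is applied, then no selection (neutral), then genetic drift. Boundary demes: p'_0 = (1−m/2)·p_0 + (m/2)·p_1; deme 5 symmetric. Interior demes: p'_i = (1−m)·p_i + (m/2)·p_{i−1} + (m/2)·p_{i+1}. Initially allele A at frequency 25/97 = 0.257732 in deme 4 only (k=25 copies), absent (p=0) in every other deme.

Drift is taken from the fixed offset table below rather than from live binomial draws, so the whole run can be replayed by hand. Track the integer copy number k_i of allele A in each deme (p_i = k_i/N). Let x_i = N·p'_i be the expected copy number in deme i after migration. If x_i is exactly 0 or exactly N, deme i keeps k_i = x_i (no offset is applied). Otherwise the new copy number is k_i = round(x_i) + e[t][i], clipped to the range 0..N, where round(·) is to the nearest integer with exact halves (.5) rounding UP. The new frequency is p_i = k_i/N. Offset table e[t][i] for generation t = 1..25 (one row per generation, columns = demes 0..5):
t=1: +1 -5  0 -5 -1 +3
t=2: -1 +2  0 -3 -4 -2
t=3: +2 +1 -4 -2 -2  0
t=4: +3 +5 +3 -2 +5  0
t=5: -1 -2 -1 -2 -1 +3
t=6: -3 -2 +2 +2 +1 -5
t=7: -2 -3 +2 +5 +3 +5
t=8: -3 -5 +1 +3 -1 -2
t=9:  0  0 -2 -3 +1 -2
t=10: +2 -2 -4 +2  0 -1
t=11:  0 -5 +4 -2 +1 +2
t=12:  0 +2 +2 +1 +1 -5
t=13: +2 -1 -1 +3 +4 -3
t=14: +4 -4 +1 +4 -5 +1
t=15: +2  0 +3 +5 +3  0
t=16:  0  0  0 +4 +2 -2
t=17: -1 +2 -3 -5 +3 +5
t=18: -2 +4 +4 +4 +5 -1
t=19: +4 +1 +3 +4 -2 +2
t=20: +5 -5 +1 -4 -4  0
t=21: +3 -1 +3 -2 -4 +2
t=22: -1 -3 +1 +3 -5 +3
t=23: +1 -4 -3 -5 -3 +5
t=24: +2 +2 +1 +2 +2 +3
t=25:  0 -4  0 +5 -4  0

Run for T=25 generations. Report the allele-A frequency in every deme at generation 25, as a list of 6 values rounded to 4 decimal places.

[0.1340, 0.0412, 0.1237, 0.1753, 0.0515, 0.2062]

t=0: k=[0 0 0 0 25 0]
t=1: x=[0.0000 0.0000 0.0000 2.2500 20.5000 2.2500] k=[0 0 0 0 20 5]
t=2: x=[0.0000 0.0000 0.0000 1.8000 16.8500 6.3500] k=[0 0 0 0 13 4]
t=3: x=[0.0000 0.0000 0.0000 1.1700 11.0200 4.8100] k=[0 0 0 0 9 5]
t=4: x=[0.0000 0.0000 0.0000 0.8100 7.8300 5.3600] k=[0 0 0 0 13 5]
t=5: x=[0.0000 0.0000 0.0000 1.1700 11.1100 5.7200] k=[0 0 0 0 10 9]
t=6: x=[0.0000 0.0000 0.0000 0.9000 9.0100 9.0900] k=[0 0 0 3 10 4]
t=7: x=[0.0000 0.0000 0.2700 3.3600 8.8300 4.5400] k=[0 0 2 8 12 10]
t=8: x=[0.0000 0.1800 2.3600 7.8200 11.4600 10.1800] k=[0 0 3 11 10 8]
t=9: x=[0.0000 0.2700 3.4500 10.1900 9.9100 8.1800] k=[0 0 1 7 11 6]
t=10: x=[0.0000 0.0900 1.4500 6.8200 10.1900 6.4500] k=[0 0 0 9 10 5]
t=11: x=[0.0000 0.0000 0.8100 8.2800 9.4600 5.4500] k=[0 0 5 6 10 7]
t=12: x=[0.0000 0.4500 4.6400 6.2700 9.3700 7.2700] k=[0 2 7 7 10 2]
t=13: x=[0.1800 2.2700 6.5500 7.2700 9.0100 2.7200] k=[2 1 6 10 13 0]
t=14: x=[1.9100 1.5400 5.9100 9.9100 11.5600 1.1700] k=[6 0 7 14 7 2]
t=15: x=[5.4600 1.1700 7.0000 12.7400 7.1800 2.4500] k=[7 1 10 18 10 2]
t=16: x=[6.4600 2.3500 9.9100 16.5600 10.0000 2.7200] k=[6 2 10 21 12 1]
t=17: x=[5.6400 3.0800 10.2700 19.2000 11.8200 1.9900] k=[5 5 7 14 15 7]
t=18: x=[5.0000 5.1800 7.4500 13.4600 14.1900 7.7200] k=[3 9 11 17 19 7]
t=19: x=[3.5400 8.6400 11.3600 16.6400 17.7400 8.0800] k=[8 10 14 21 16 10]
t=20: x=[8.1800 10.1800 14.2700 19.9200 15.9100 10.5400] k=[13 5 15 16 12 11]
t=21: x=[12.2800 6.6200 14.1900 15.5500 12.2700 11.0900] k=[15 6 17 14 8 13]
t=22: x=[14.1900 7.8000 15.7400 13.7300 8.9900 12.5500] k=[13 5 17 17 4 16]
t=23: x=[12.2800 6.8000 15.9200 15.8300 6.2500 14.9200] k=[13 3 13 11 3 20]
t=24: x=[12.1000 4.8000 11.9200 10.4600 5.2500 18.4700] k=[14 7 13 12 7 21]
t=25: x=[13.3700 8.1700 12.3700 11.6400 8.7100 19.7400] k=[13 4 12 17 5 20]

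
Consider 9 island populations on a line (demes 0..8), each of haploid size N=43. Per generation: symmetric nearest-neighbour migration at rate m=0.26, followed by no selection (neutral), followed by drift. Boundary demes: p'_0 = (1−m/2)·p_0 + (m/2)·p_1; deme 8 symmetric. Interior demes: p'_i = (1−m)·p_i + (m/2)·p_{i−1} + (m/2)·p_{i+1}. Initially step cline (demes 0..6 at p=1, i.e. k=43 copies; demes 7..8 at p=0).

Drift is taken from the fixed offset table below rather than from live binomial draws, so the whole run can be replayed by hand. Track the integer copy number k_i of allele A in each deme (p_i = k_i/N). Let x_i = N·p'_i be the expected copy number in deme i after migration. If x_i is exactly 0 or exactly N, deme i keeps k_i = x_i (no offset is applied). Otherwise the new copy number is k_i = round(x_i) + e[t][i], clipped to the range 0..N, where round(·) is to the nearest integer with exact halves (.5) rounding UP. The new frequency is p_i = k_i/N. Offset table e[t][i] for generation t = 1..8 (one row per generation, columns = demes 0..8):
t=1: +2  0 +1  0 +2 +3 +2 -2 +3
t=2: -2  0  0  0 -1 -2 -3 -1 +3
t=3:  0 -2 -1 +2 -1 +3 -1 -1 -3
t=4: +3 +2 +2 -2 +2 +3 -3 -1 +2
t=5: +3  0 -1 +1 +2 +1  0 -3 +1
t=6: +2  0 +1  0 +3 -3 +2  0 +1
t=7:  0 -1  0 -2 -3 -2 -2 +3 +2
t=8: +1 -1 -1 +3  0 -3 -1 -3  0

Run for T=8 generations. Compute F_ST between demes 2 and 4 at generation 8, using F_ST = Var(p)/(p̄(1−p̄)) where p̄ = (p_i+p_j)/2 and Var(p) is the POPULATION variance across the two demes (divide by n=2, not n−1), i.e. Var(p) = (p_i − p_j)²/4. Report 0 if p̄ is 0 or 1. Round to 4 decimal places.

t=0: k=[43 43 43 43 43 43 43 0 0]
t=1: x=[43.0000 43.0000 43.0000 43.0000 43.0000 43.0000 37.4100 5.5900 0.0000] k=[43 43 43 43 43 43 39 4 0]
t=2: x=[43.0000 43.0000 43.0000 43.0000 43.0000 42.4800 34.9700 8.0300 0.5200] k=[43 43 43 43 43 40 32 7 4]
t=3: x=[43.0000 43.0000 43.0000 43.0000 42.6100 39.3500 29.7900 9.8600 4.3900] k=[43 43 43 43 42 42 29 9 1]
t=4: x=[43.0000 43.0000 43.0000 42.8700 42.1300 40.3100 28.0900 10.5600 2.0400] k=[43 43 43 41 43 43 25 10 4]
t=5: x=[43.0000 43.0000 42.7400 41.5200 42.7400 40.6600 25.3900 11.1700 4.7800] k=[43 43 42 43 43 42 25 8 6]
t=6: x=[43.0000 42.8700 42.2600 42.8700 42.8700 39.9200 25.0000 9.9500 6.2600] k=[43 43 43 43 43 37 27 10 7]
t=7: x=[43.0000 43.0000 43.0000 43.0000 42.2200 36.4800 26.0900 11.8200 7.3900] k=[43 43 43 43 39 34 24 15 9]
t=8: x=[43.0000 43.0000 43.0000 42.4800 38.8700 33.3500 24.1300 15.3900 9.7800] k=[43 43 43 43 39 30 23 12 10]

0.0488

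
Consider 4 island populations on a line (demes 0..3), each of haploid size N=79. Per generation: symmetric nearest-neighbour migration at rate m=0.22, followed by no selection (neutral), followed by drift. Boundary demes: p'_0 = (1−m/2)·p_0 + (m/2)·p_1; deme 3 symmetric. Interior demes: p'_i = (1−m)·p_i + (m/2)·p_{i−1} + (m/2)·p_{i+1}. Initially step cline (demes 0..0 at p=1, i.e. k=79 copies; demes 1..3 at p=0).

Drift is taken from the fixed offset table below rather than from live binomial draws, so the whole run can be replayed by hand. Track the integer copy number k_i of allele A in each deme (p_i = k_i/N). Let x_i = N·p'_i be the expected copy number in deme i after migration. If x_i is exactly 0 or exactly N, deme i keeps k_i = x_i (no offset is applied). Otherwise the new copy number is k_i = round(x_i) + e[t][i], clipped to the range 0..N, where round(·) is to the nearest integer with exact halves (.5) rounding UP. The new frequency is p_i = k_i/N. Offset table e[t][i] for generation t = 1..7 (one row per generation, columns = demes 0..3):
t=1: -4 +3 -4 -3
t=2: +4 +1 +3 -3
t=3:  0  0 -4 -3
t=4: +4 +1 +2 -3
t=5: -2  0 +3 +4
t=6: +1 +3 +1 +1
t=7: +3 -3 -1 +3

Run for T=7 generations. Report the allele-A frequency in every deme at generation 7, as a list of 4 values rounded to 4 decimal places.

t=0: k=[79 0 0 0]
t=1: x=[70.3100 8.6900 0.0000 0.0000] k=[66 12 0 0]
t=2: x=[60.0600 16.6200 1.3200 0.0000] k=[64 18 4 0]
t=3: x=[58.9400 21.5200 5.1000 0.4400] k=[59 22 1 0]
t=4: x=[54.9300 23.7600 3.2000 0.1100] k=[59 25 5 0]
t=5: x=[55.2600 26.5400 6.6500 0.5500] k=[53 27 10 5]
t=6: x=[50.1400 27.9900 11.3200 5.5500] k=[51 31 12 7]
t=7: x=[48.8000 31.1100 13.5400 7.5500] k=[52 28 13 11]

[0.6582, 0.3544, 0.1646, 0.1392]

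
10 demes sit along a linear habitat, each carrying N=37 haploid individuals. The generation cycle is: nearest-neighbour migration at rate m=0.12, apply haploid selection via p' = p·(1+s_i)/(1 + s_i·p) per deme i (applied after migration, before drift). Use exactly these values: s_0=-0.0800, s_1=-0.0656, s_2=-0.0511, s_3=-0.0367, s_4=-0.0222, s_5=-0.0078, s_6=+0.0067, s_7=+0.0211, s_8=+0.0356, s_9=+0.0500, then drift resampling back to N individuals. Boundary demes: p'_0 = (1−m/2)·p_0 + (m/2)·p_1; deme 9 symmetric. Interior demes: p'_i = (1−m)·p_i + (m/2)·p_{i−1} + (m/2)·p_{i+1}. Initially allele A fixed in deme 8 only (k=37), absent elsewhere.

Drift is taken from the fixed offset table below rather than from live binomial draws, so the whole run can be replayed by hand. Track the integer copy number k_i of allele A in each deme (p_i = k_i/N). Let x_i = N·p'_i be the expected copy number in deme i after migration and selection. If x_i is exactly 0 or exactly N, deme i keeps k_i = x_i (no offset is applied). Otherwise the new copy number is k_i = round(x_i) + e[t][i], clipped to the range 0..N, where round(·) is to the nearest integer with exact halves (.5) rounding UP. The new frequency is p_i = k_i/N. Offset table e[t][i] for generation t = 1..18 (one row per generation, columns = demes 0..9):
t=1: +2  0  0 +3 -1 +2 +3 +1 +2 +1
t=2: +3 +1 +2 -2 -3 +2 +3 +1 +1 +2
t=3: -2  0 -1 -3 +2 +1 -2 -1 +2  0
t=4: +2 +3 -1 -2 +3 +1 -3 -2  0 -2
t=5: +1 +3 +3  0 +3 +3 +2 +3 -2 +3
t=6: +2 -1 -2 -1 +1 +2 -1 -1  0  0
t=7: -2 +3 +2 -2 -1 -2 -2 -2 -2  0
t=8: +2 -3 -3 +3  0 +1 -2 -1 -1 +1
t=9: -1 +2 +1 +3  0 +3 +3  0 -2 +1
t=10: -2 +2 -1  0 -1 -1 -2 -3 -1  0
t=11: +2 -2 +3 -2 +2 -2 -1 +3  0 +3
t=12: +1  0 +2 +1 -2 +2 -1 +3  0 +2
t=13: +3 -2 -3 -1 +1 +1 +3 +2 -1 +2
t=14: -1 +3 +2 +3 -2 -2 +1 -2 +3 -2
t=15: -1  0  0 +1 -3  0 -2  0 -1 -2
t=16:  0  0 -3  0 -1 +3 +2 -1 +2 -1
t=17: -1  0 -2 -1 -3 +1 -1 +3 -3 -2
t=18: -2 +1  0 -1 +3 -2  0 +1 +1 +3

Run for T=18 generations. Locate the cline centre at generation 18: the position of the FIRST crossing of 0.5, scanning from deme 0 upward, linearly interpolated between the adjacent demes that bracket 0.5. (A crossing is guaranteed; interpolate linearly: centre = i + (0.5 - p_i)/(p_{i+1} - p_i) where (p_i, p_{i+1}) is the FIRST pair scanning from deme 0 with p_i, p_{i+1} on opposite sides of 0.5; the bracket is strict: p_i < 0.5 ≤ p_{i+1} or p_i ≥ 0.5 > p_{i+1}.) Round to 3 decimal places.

t=0: k=[0 0 0 0 0 0 0 0 37 0]
t=1: x=[0.0000 0.0000 0.0000 0.0000 0.0000 0.0000 0.0000 2.2640 32.6949 2.3240] k=[0 0 0 0 0 0 0 3 35 3]
t=2: x=[0.0000 0.0000 0.0000 0.0000 0.0000 0.0000 0.1812 4.8270 31.3300 5.1319] k=[0 0 0 0 0 0 3 6 32 7]
t=3: x=[0.0000 0.0000 0.0000 0.0000 0.0000 0.1786 3.0185 7.5041 29.1584 8.8236] k=[0 0 0 0 0 1 1 7 31 9]
t=4: x=[0.0000 0.0000 0.0000 0.0000 0.0587 0.9329 1.3688 8.2126 28.4717 10.6870] k=[0 0 0 0 3 2 0 6 28 9]
t=5: x=[0.0000 0.0000 0.0000 0.1734 2.7032 1.9257 0.4832 7.0788 25.8149 10.5031] k=[0 0 0 0 6 5 2 10 24 14]
t=6: x=[0.0000 0.0000 0.0000 0.3469 5.4745 4.8469 2.6765 10.5165 22.8668 15.0334] k=[0 0 0 0 6 7 2 10 23 15]
t=7: x=[0.0000 0.0000 0.0000 0.3469 5.5926 6.5974 2.7972 10.4559 22.0527 15.9210] k=[0 0 0 0 5 5 1 8 20 16]
t=8: x=[0.0000 0.0000 0.0000 0.2891 4.6087 4.7276 1.6706 8.4352 19.3631 16.6858] k=[0 0 0 3 5 6 0 7 18 18]
t=9: x=[0.0000 0.0000 0.1708 2.8404 4.8447 5.5430 0.7851 7.3624 17.6626 18.4512] k=[0 0 1 6 5 9 4 7 16 19]
t=10: x=[0.0000 0.0561 1.1787 5.4636 5.1989 8.4090 4.5064 7.4839 15.9567 19.2709] k=[0 2 0 5 4 7 3 4 15 19]
t=11: x=[0.1104 1.6497 0.3988 4.4904 4.1564 6.5377 3.3201 4.6848 14.8902 19.2110] k=[2 0 3 2 6 5 2 8 15 22]
t=12: x=[1.7367 0.2805 2.6290 2.2207 5.5926 4.8469 2.5558 8.1924 15.3130 22.0169] k=[3 0 5 3 4 7 2 11 15 24]
t=13: x=[2.6103 0.4489 4.3736 3.0730 4.0385 6.4780 2.8576 10.8595 15.6148 23.8761] k=[6 0 1 2 5 7 6 13 15 26]
t=14: x=[5.2529 0.3927 0.9502 2.0465 4.8447 6.7765 6.5158 12.8747 15.8561 25.7261] k=[4 3 3 5 3 5 8 11 19 24]
t=15: x=[3.6559 2.8749 2.9734 4.6071 3.1742 5.0259 8.0420 11.4646 19.1433 24.1127] k=[3 3 3 6 0 5 6 11 18 22]
t=16: x=[2.7780 2.8182 3.0308 5.2883 0.6456 4.7276 6.2747 11.2831 18.1433 22.1953] k=[3 3 0 5 0 8 8 10 20 21]
t=17: x=[2.7780 2.6482 0.4558 4.2571 0.7630 7.4732 8.1624 10.6376 19.7824 21.3819] k=[2 3 0 3 0 8 7 14 17 19]
t=18: x=[1.9037 2.5916 0.3418 2.5498 0.6456 7.4135 7.5199 13.9409 17.2617 19.3308] k=[0 4 0 2 4 5 8 15 18 22]

8.125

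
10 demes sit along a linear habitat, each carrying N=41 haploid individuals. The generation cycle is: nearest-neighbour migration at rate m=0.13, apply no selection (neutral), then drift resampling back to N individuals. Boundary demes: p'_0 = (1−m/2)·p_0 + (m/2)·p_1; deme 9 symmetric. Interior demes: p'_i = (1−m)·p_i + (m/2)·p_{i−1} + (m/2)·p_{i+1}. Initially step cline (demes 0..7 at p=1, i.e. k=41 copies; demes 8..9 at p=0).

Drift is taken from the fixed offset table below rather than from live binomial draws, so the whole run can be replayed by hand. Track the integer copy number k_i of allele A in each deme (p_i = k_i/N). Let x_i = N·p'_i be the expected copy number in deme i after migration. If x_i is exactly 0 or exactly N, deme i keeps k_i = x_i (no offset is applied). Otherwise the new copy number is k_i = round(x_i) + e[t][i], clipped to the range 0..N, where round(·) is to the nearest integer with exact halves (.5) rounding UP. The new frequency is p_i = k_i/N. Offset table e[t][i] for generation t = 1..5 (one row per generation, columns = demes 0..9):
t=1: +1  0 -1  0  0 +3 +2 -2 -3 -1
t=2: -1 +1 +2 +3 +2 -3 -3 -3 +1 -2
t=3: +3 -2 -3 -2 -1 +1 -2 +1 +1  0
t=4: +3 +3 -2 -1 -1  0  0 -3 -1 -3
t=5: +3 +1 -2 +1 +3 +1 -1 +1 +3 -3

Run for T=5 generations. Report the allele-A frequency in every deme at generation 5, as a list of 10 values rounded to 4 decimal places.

t=0: k=[41 41 41 41 41 41 41 41 0 0]
t=1: x=[41.0000 41.0000 41.0000 41.0000 41.0000 41.0000 41.0000 38.3350 2.6650 0.0000] k=[41 41 41 41 41 41 41 36 0 0]
t=2: x=[41.0000 41.0000 41.0000 41.0000 41.0000 41.0000 40.6750 33.9850 2.3400 0.0000] k=[41 41 41 41 41 41 38 31 3 0]
t=3: x=[41.0000 41.0000 41.0000 41.0000 41.0000 40.8050 37.7400 29.6350 4.6250 0.1950] k=[41 41 41 41 41 41 36 31 6 0]
t=4: x=[41.0000 41.0000 41.0000 41.0000 41.0000 40.6750 36.0000 29.7000 7.2350 0.3900] k=[41 41 41 41 41 41 36 27 6 0]
t=5: x=[41.0000 41.0000 41.0000 41.0000 41.0000 40.6750 35.7400 26.2200 6.9750 0.3900] k=[41 41 41 41 41 41 35 27 10 0]

[1.0000, 1.0000, 1.0000, 1.0000, 1.0000, 1.0000, 0.8537, 0.6585, 0.2439, 0.0000]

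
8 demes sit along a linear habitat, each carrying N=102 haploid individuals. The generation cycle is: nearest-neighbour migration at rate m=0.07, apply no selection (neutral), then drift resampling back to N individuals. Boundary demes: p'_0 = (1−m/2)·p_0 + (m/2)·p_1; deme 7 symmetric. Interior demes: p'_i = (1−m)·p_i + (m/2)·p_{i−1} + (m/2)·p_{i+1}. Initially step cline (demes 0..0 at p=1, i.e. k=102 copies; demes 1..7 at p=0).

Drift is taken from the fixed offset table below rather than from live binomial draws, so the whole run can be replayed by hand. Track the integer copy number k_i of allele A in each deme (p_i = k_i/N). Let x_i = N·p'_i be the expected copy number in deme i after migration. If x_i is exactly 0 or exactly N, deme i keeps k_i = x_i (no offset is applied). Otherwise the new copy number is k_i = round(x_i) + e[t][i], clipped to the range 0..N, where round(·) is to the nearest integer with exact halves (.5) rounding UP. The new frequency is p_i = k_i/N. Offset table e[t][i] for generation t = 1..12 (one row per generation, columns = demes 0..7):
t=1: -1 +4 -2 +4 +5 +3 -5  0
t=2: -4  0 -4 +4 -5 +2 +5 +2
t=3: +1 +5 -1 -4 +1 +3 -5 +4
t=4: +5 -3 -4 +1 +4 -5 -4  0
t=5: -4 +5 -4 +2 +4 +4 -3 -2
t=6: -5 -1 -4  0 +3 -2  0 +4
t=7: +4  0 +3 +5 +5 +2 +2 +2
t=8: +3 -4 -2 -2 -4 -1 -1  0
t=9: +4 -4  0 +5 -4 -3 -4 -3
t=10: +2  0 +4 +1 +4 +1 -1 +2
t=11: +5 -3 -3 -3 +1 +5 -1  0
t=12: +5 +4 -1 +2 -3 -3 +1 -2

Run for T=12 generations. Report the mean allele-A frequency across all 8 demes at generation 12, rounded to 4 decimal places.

0.1581

t=0: k=[102 0 0 0 0 0 0 0]
t=1: x=[98.4300 3.5700 0.0000 0.0000 0.0000 0.0000 0.0000 0.0000] k=[97 8 0 0 0 0 0 0]
t=2: x=[93.8850 10.8350 0.2800 0.0000 0.0000 0.0000 0.0000 0.0000] k=[90 11 0 0 0 0 0 0]
t=3: x=[87.2350 13.3800 0.3850 0.0000 0.0000 0.0000 0.0000 0.0000] k=[88 18 0 0 0 0 0 0]
t=4: x=[85.5500 19.8200 0.6300 0.0000 0.0000 0.0000 0.0000 0.0000] k=[91 17 0 0 0 0 0 0]
t=5: x=[88.4100 18.9950 0.5950 0.0000 0.0000 0.0000 0.0000 0.0000] k=[84 24 0 0 0 0 0 0]
t=6: x=[81.9000 25.2600 0.8400 0.0000 0.0000 0.0000 0.0000 0.0000] k=[77 24 0 0 0 0 0 0]
t=7: x=[75.1450 25.0150 0.8400 0.0000 0.0000 0.0000 0.0000 0.0000] k=[79 25 4 0 0 0 0 0]
t=8: x=[77.1100 26.1550 4.5950 0.1400 0.0000 0.0000 0.0000 0.0000] k=[80 22 3 0 0 0 0 0]
t=9: x=[77.9700 23.3650 3.5600 0.1050 0.0000 0.0000 0.0000 0.0000] k=[82 19 4 5 0 0 0 0]
t=10: x=[79.7950 20.6800 4.5600 4.7900 0.1750 0.0000 0.0000 0.0000] k=[82 21 9 6 4 0 0 0]
t=11: x=[79.8650 22.7150 9.3150 6.0350 3.9300 0.1400 0.0000 0.0000] k=[85 20 6 3 5 5 0 0]
t=12: x=[82.7250 21.7850 6.3850 3.1750 4.9300 4.8250 0.1750 0.0000] k=[88 26 5 5 2 2 1 0]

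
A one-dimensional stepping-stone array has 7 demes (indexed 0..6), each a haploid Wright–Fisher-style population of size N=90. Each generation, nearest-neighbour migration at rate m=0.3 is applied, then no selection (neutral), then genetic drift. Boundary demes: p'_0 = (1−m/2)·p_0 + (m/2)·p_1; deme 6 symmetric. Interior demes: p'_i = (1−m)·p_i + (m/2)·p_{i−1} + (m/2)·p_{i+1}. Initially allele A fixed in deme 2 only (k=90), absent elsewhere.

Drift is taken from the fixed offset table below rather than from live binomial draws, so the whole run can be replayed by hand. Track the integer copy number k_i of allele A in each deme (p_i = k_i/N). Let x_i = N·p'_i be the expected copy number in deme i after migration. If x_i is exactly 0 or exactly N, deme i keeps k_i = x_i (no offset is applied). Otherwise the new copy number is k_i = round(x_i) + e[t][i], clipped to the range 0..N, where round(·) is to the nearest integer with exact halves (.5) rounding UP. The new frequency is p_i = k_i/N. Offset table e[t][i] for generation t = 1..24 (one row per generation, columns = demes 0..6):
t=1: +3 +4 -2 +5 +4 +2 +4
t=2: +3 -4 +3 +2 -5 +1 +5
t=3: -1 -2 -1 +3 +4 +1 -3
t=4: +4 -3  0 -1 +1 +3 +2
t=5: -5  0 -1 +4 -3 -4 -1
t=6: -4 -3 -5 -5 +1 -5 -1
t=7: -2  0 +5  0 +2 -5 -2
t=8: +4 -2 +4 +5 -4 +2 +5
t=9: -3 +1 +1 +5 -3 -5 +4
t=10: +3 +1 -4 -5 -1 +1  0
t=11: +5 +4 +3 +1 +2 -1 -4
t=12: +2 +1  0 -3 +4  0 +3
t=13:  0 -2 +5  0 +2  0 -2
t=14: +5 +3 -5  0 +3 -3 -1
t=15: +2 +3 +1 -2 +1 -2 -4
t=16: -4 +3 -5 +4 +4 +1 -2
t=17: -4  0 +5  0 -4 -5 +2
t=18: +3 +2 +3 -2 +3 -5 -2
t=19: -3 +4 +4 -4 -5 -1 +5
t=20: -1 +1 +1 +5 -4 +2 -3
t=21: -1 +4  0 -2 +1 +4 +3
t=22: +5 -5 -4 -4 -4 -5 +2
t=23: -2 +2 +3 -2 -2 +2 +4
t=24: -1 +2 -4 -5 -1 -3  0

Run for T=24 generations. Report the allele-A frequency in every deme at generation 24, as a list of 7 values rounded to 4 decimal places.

[0.3000, 0.3333, 0.2222, 0.0889, 0.0556, 0.0333, 0.1000]

t=0: k=[0 0 90 0 0 0 0]
t=1: x=[0.0000 13.5000 63.0000 13.5000 0.0000 0.0000 0.0000] k=[0 18 61 19 0 0 0]
t=2: x=[2.7000 21.7500 48.2500 22.4500 2.8500 0.0000 0.0000] k=[6 18 51 24 0 0 0]
t=3: x=[7.8000 21.1500 42.0000 24.4500 3.6000 0.0000 0.0000] k=[7 19 41 27 8 0 0]
t=4: x=[8.8000 20.5000 35.6000 26.2500 9.6500 1.2000 0.0000] k=[13 18 36 25 11 4 0]
t=5: x=[13.7500 19.9500 31.6500 24.5500 12.0500 4.4500 0.6000] k=[9 20 31 29 9 0 0]
t=6: x=[10.6500 20.0000 29.0500 26.3000 10.6500 1.3500 0.0000] k=[7 17 24 21 12 0 0]
t=7: x=[8.5000 16.5500 22.5000 20.1000 11.5500 1.8000 0.0000] k=[7 17 28 20 14 0 0]
t=8: x=[8.5000 17.1500 25.1500 20.3000 12.8000 2.1000 0.0000] k=[13 15 29 25 9 4 0]
t=9: x=[13.3000 16.8000 26.3000 23.2000 10.6500 4.1500 0.6000] k=[10 18 27 28 8 0 5]
t=10: x=[11.2000 18.1500 25.8000 24.8500 9.8000 1.9500 4.2500] k=[14 19 22 20 9 3 4]
t=11: x=[14.7500 18.7000 21.2500 18.6500 9.7500 4.0500 3.8500] k=[20 23 24 20 12 3 0]
t=12: x=[20.4500 22.7000 23.2500 19.4000 11.8500 3.9000 0.4500] k=[22 24 23 16 16 4 3]
t=13: x=[22.3000 23.5500 22.1000 17.0500 14.2000 5.6500 3.1500] k=[22 22 27 17 16 6 1]
t=14: x=[22.0000 22.7500 24.7500 18.3500 14.6500 6.7500 1.7500] k=[27 26 20 18 18 4 1]
t=15: x=[26.8500 25.2500 20.6000 18.3000 15.9000 5.6500 1.4500] k=[29 28 22 16 17 4 0]
t=16: x=[28.8500 27.2500 22.0000 17.0500 14.9000 5.3500 0.6000] k=[25 30 17 21 19 6 0]
t=17: x=[25.7500 27.3000 19.5500 20.1000 17.3500 7.0500 0.9000] k=[22 27 25 20 13 2 3]
t=18: x=[22.7500 25.9500 24.5500 19.7000 12.4000 3.8000 2.8500] k=[26 28 28 18 15 0 1]
t=19: x=[26.3000 27.7000 26.5000 19.0500 13.2000 2.4000 0.8500] k=[23 32 31 15 8 1 6]
t=20: x=[24.3500 30.5000 28.7500 16.3500 8.0000 2.8000 5.2500] k=[23 32 30 21 4 5 2]
t=21: x=[24.3500 30.3500 28.9500 19.8000 6.7000 4.4000 2.4500] k=[23 34 29 18 8 8 5]
t=22: x=[24.6500 31.6000 28.1000 18.1500 9.5000 7.5500 5.4500] k=[30 27 24 14 6 3 7]
t=23: x=[29.5500 27.0000 22.9500 14.3000 6.7500 4.0500 6.4000] k=[28 29 26 12 5 6 10]
t=24: x=[28.1500 28.4000 24.3500 13.0500 6.2000 6.4500 9.4000] k=[27 30 20 8 5 3 9]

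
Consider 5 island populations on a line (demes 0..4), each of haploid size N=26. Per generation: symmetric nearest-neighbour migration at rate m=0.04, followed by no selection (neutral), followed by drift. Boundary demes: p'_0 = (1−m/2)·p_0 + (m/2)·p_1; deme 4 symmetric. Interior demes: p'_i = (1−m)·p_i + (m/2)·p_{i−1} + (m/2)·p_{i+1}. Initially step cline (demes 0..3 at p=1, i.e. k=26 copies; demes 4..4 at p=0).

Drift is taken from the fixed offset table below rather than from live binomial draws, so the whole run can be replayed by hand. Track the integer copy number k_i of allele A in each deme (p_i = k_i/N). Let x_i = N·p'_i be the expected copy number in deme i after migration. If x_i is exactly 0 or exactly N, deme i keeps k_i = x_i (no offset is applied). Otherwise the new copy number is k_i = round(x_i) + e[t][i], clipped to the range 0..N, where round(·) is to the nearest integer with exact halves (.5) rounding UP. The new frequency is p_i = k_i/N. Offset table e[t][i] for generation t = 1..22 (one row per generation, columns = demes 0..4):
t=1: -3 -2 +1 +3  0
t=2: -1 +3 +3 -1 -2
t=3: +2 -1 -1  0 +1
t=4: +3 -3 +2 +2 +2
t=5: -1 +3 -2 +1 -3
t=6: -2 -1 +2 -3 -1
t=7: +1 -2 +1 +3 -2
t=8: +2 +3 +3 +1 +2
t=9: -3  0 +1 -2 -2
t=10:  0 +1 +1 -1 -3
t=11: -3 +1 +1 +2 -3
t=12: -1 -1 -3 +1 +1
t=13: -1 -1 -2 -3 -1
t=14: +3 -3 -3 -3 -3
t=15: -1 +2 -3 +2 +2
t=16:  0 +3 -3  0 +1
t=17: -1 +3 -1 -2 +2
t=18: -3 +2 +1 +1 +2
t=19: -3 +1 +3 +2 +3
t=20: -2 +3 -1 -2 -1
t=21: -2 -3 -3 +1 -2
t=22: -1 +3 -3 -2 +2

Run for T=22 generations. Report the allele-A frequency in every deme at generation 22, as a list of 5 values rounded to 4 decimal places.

t=0: k=[26 26 26 26 0]
t=1: x=[26.0000 26.0000 26.0000 25.4800 0.5200] k=[26 26 26 26 1]
t=2: x=[26.0000 26.0000 26.0000 25.5000 1.5000] k=[26 26 26 25 0]
t=3: x=[26.0000 26.0000 25.9800 24.5200 0.5000] k=[26 26 25 25 2]
t=4: x=[26.0000 25.9800 25.0200 24.5400 2.4600] k=[26 23 26 26 4]
t=5: x=[25.9400 23.1200 25.9400 25.5600 4.4400] k=[25 26 24 26 1]
t=6: x=[25.0200 25.9400 24.0800 25.4600 1.5000] k=[23 25 26 22 1]
t=7: x=[23.0400 24.9800 25.9000 21.6600 1.4200] k=[24 23 26 25 0]
t=8: x=[23.9800 23.0800 25.9200 24.5200 0.5000] k=[26 26 26 26 3]
t=9: x=[26.0000 26.0000 26.0000 25.5400 3.4600] k=[26 26 26 24 1]
t=10: x=[26.0000 26.0000 25.9600 23.5800 1.4600] k=[26 26 26 23 0]
t=11: x=[26.0000 26.0000 25.9400 22.6000 0.4600] k=[26 26 26 25 0]
t=12: x=[26.0000 26.0000 25.9800 24.5200 0.5000] k=[26 26 23 26 2]
t=13: x=[26.0000 25.9400 23.1200 25.4600 2.4800] k=[26 25 21 22 1]
t=14: x=[25.9800 24.9400 21.1000 21.5600 1.4200] k=[26 22 18 19 0]
t=15: x=[25.9200 22.0000 18.1000 18.6000 0.3800] k=[25 24 15 21 2]
t=16: x=[24.9800 23.8400 15.3000 20.5000 2.3800] k=[25 26 12 21 3]
t=17: x=[25.0200 25.7000 12.4600 20.4600 3.3600] k=[24 26 11 18 5]
t=18: x=[24.0400 25.6600 11.4400 17.6000 5.2600] k=[21 26 12 19 7]
t=19: x=[21.1000 25.6200 12.4200 18.6200 7.2400] k=[18 26 15 21 10]
t=20: x=[18.1600 25.6200 15.3400 20.6600 10.2200] k=[16 26 14 19 9]
t=21: x=[16.2000 25.5600 14.3400 18.7000 9.2000] k=[14 23 11 20 7]
t=22: x=[14.1800 22.5800 11.4200 19.5600 7.2600] k=[13 26 8 18 9]

[0.5000, 1.0000, 0.3077, 0.6923, 0.3462]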